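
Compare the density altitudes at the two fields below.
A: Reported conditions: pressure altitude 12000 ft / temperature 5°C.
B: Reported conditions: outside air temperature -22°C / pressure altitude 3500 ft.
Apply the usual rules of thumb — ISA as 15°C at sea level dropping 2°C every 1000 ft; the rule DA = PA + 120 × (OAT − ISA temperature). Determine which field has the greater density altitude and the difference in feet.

A: ISA temp = -9°C, deviation +14°C, DA = 12000 + 120 × 14 = 13680 ft.
B: ISA temp = 8°C, deviation -30°C, DA = 3500 + 120 × (-30) = -100 ft.
A is higher by 13680 − (-100) = 13780 ft.

A by 13780 ft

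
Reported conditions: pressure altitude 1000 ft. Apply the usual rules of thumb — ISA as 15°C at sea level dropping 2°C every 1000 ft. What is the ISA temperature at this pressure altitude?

ISA temperature = 15 − 2 × (1000/1000) = 15 − 2 = 13°C.

13°C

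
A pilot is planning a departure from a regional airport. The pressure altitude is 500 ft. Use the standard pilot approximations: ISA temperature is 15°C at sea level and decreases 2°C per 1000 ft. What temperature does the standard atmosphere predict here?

ISA temperature = 15 − 2 × (500/1000) = 15 − 1 = 14°C.

14°C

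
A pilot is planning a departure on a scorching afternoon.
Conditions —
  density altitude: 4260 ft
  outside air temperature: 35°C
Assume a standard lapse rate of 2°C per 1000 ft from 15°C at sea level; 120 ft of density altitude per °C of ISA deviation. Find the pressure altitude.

DA = PA + 120 × (OAT − (15 − 2·PA/1000)) = PA + 120·OAT − 1800 + 0.24·PA = 1.24·PA + 120·OAT − 1800.
So 1.24·PA = 4260 − 120 × 35 + 1800 = 1860.
PA = 1860 / 1.24 = 1500 ft.

1500 ft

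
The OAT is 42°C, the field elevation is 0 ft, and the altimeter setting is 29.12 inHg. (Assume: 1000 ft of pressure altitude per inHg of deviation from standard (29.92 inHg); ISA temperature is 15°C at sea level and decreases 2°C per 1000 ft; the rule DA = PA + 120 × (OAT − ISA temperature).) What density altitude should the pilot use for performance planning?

Pressure altitude = 0 + (29.92 − 29.12) × 1000 = 0 + (+800) = 800 ft.
ISA temperature at 800 ft = 15 − 2 × (800/1000) = 13.4°C.
ISA deviation = 42 − 13.4 = +28.6°C.
Density altitude = 800 + 120 × (28.6) = 4232 ft.

4232 ft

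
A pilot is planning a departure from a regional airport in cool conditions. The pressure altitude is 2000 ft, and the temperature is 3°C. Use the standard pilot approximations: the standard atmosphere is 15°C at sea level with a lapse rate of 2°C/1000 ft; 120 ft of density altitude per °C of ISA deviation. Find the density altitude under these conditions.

ISA temperature at 2000 ft = 15 − 2 × (2000/1000) = 11°C.
ISA deviation = 3 − 11 = -8°C.
Density altitude = 2000 + 120 × (-8) = 2000 + (-960) = 1040 ft.

1040 ft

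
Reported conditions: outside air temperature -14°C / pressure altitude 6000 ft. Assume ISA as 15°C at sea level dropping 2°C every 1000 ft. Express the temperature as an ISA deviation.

ISA-17°C

ISA temperature at 6000 ft = 15 − 2 × (6000/1000) = 3°C.
Deviation = OAT − ISA = -14 − 3 = -17°C.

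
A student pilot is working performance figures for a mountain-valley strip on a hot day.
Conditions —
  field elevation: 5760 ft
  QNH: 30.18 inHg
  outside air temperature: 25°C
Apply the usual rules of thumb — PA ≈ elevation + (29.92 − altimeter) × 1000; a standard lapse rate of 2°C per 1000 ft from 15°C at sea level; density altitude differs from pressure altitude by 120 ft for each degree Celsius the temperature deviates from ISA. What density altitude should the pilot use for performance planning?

Pressure altitude = 5760 + (29.92 − 30.18) × 1000 = 5760 + (-260) = 5500 ft.
ISA temperature at 5500 ft = 15 − 2 × (5500/1000) = 4°C.
ISA deviation = 25 − 4 = +21°C.
Density altitude = 5500 + 120 × (21) = 8020 ft.

8020 ft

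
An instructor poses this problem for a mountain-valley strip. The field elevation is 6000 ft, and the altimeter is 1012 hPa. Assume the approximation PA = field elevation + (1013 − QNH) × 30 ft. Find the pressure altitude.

Pressure correction = (1013 − 1012) × 30 = +30 ft.
Pressure altitude = 6000 + (+30) = 6030 ft.

6030 ft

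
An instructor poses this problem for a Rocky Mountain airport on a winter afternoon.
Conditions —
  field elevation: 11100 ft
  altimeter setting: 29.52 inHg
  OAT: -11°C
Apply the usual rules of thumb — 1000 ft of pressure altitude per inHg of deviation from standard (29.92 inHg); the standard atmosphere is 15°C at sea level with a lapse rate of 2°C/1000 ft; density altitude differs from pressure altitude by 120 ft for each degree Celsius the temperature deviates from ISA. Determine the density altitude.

11140 ft

Pressure altitude = 11100 + (29.92 − 29.52) × 1000 = 11100 + (+400) = 11500 ft.
ISA temperature at 11500 ft = 15 − 2 × (11500/1000) = -8°C.
ISA deviation = -11 − (-8) = -3°C.
Density altitude = 11500 + 120 × (-3) = 11140 ft.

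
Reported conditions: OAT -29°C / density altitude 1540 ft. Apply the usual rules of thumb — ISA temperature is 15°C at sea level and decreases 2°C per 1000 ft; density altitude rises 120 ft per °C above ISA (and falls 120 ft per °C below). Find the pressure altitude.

5500 ft

DA = PA + 120 × (OAT − (15 − 2·PA/1000)) = PA + 120·OAT − 1800 + 0.24·PA = 1.24·PA + 120·OAT − 1800.
So 1.24·PA = 1540 − 120 × (-29) + 1800 = 6820.
PA = 6820 / 1.24 = 5500 ft.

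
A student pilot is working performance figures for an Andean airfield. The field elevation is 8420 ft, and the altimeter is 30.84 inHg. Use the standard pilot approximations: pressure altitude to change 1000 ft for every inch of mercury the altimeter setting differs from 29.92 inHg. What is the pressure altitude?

Pressure correction = (29.92 − 30.84) × 1000 = -920 ft.
Pressure altitude = 8420 + (-920) = 7500 ft.

7500 ft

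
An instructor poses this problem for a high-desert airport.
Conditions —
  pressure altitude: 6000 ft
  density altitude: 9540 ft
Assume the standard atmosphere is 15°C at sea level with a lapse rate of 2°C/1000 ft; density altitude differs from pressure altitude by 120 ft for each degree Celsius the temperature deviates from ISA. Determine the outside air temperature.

32.5°C

Density altitude − pressure altitude = 9540 − 6000 = +3540 ft.
At 120 ft/°C that is an ISA deviation of 3540/120 = +29.5°C.
ISA temperature at 6000 ft = 15 − 2 × (6000/1000) = 3°C.
OAT = ISA + deviation = 3 + (+29.5) = 32.5°C.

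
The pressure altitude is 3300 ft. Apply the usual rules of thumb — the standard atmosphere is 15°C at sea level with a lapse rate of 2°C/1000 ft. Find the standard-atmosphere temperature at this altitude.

8.4°C

ISA temperature = 15 − 2 × (3300/1000) = 15 − 6.6 = 8.4°C.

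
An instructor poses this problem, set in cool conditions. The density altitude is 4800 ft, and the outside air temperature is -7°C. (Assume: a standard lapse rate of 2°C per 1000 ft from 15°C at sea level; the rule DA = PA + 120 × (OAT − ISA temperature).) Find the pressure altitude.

6000 ft

DA = PA + 120 × (OAT − (15 − 2·PA/1000)) = PA + 120·OAT − 1800 + 0.24·PA = 1.24·PA + 120·OAT − 1800.
So 1.24·PA = 4800 − 120 × (-7) + 1800 = 7440.
PA = 7440 / 1.24 = 6000 ft.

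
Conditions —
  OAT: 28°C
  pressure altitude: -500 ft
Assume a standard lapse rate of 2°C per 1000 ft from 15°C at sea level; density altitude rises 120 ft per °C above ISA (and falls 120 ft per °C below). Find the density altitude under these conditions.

940 ft

ISA temperature at -500 ft = 15 − 2 × (-500/1000) = 16°C.
ISA deviation = 28 − 16 = +12°C.
Density altitude = -500 + 120 × (12) = -500 + (+1440) = 940 ft.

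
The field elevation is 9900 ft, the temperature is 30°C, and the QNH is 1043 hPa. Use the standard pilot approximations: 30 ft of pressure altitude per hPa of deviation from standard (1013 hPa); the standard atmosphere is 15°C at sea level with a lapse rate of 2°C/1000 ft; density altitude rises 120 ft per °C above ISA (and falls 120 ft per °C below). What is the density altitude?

12960 ft

Pressure altitude = 9900 + (1013 − 1043) × 30 = 9900 + (-900) = 9000 ft.
ISA temperature at 9000 ft = 15 − 2 × (9000/1000) = -3°C.
ISA deviation = 30 − (-3) = +33°C.
Density altitude = 9000 + 120 × (33) = 12960 ft.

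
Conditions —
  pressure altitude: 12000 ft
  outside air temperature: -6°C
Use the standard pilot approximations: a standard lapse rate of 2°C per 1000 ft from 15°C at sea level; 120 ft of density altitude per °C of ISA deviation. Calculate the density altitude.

ISA temperature at 12000 ft = 15 − 2 × (12000/1000) = -9°C.
ISA deviation = -6 − (-9) = +3°C.
Density altitude = 12000 + 120 × (3) = 12000 + (+360) = 12360 ft.

12360 ft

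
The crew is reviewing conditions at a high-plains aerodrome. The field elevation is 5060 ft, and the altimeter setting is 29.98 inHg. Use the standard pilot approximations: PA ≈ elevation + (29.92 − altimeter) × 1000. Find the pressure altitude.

5000 ft

Pressure correction = (29.92 − 29.98) × 1000 = -60 ft.
Pressure altitude = 5060 + (-60) = 5000 ft.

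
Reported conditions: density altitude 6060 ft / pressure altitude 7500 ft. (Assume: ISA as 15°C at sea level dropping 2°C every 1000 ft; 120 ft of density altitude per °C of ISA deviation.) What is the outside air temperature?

Density altitude − pressure altitude = 6060 − 7500 = -1440 ft.
At 120 ft/°C that is an ISA deviation of -1440/120 = -12°C.
ISA temperature at 7500 ft = 15 − 2 × (7500/1000) = 0°C.
OAT = ISA + deviation = 0 + (-12) = -12°C.

-12°C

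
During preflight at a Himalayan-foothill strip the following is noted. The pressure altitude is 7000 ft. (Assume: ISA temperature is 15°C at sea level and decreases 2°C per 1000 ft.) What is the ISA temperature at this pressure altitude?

1°C

ISA temperature = 15 − 2 × (7000/1000) = 15 − 14 = 1°C.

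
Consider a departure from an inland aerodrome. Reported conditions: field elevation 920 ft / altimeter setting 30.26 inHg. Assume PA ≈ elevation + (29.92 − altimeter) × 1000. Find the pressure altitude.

580 ft

Pressure correction = (29.92 − 30.26) × 1000 = -340 ft.
Pressure altitude = 920 + (-340) = 580 ft.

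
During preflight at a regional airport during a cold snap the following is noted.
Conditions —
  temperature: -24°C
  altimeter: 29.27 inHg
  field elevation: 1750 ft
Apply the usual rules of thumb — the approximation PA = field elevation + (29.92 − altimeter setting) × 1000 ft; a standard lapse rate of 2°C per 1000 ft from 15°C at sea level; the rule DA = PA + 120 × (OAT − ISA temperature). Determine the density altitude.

Pressure altitude = 1750 + (29.92 − 29.27) × 1000 = 1750 + (+650) = 2400 ft.
ISA temperature at 2400 ft = 15 − 2 × (2400/1000) = 10.2°C.
ISA deviation = -24 − 10.2 = -34.2°C.
Density altitude = 2400 + 120 × (-34.2) = -1704 ft.

-1704 ft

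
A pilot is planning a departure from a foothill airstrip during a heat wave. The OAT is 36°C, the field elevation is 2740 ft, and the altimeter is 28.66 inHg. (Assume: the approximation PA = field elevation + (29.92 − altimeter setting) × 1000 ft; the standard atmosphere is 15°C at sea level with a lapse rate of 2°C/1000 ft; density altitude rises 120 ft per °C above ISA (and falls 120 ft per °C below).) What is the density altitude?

Pressure altitude = 2740 + (29.92 − 28.66) × 1000 = 2740 + (+1260) = 4000 ft.
ISA temperature at 4000 ft = 15 − 2 × (4000/1000) = 7°C.
ISA deviation = 36 − 7 = +29°C.
Density altitude = 4000 + 120 × (29) = 7480 ft.

7480 ft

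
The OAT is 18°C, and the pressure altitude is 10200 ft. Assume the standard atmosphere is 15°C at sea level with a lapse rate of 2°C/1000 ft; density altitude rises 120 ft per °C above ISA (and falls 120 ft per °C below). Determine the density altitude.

13008 ft

ISA temperature at 10200 ft = 15 − 2 × (10200/1000) = -5.4°C.
ISA deviation = 18 − (-5.4) = +23.4°C.
Density altitude = 10200 + 120 × (23.4) = 10200 + (+2808) = 13008 ft.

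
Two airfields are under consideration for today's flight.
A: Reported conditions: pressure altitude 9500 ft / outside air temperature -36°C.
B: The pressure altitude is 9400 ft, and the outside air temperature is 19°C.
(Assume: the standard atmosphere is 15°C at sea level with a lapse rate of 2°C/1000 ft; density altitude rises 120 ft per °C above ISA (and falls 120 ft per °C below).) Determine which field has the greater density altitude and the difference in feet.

A: ISA temp = -4°C, deviation -32°C, DA = 9500 + 120 × (-32) = 5660 ft.
B: ISA temp = -3.8°C, deviation +22.8°C, DA = 9400 + 120 × 22.8 = 12136 ft.
B is higher by 12136 − 5660 = 6476 ft.

B by 6476 ft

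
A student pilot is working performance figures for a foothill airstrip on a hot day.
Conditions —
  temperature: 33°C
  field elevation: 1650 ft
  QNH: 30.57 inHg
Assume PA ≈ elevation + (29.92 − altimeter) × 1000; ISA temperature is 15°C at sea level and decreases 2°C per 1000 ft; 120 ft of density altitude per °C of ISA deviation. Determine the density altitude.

Pressure altitude = 1650 + (29.92 − 30.57) × 1000 = 1650 + (-650) = 1000 ft.
ISA temperature at 1000 ft = 15 − 2 × (1000/1000) = 13°C.
ISA deviation = 33 − 13 = +20°C.
Density altitude = 1000 + 120 × (20) = 3400 ft.

3400 ft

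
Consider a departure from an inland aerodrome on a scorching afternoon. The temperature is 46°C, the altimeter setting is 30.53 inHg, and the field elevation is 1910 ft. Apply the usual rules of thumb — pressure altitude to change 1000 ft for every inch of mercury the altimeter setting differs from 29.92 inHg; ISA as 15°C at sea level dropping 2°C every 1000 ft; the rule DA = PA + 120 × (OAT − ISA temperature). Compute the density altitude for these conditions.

5332 ft

Pressure altitude = 1910 + (29.92 − 30.53) × 1000 = 1910 + (-610) = 1300 ft.
ISA temperature at 1300 ft = 15 − 2 × (1300/1000) = 12.4°C.
ISA deviation = 46 − 12.4 = +33.6°C.
Density altitude = 1300 + 120 × (33.6) = 5332 ft.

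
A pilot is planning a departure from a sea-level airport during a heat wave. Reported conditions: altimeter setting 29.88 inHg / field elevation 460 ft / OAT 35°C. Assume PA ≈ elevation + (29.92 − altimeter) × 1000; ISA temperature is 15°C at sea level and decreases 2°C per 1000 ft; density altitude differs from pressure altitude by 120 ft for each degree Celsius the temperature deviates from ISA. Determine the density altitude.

3020 ft

Pressure altitude = 460 + (29.92 − 29.88) × 1000 = 460 + (+40) = 500 ft.
ISA temperature at 500 ft = 15 − 2 × (500/1000) = 14°C.
ISA deviation = 35 − 14 = +21°C.
Density altitude = 500 + 120 × (21) = 3020 ft.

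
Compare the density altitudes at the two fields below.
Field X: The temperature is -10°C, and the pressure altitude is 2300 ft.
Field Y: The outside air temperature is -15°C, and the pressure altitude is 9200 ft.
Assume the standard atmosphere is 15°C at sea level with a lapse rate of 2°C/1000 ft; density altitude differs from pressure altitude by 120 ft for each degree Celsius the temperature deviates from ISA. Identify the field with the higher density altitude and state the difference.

Field X: ISA temp = 10.4°C, deviation -20.4°C, DA = 2300 + 120 × (-20.4) = -148 ft.
Field Y: ISA temp = -3.4°C, deviation -11.6°C, DA = 9200 + 120 × (-11.6) = 7808 ft.
Field Y is higher by 7808 − (-148) = 7956 ft.

Field Y by 7956 ft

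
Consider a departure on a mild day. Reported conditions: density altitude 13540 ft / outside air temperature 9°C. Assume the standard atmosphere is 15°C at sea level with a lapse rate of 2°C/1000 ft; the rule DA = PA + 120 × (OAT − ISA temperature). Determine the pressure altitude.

11500 ft

DA = PA + 120 × (OAT − (15 − 2·PA/1000)) = PA + 120·OAT − 1800 + 0.24·PA = 1.24·PA + 120·OAT − 1800.
So 1.24·PA = 13540 − 120 × 9 + 1800 = 14260.
PA = 14260 / 1.24 = 11500 ft.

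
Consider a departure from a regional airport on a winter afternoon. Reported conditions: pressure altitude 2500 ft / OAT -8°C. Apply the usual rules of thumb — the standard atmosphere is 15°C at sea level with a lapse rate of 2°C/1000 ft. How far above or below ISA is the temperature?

ISA temperature at 2500 ft = 15 − 2 × (2500/1000) = 10°C.
Deviation = OAT − ISA = -8 − 10 = -18°C.

ISA-18°C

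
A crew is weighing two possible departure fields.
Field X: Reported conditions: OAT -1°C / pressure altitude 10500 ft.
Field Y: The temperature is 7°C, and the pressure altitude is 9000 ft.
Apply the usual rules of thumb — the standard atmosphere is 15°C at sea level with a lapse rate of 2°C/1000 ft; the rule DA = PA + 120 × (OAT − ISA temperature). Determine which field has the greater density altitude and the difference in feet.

Field X by 900 ft

Field X: ISA temp = -6°C, deviation +5°C, DA = 10500 + 120 × 5 = 11100 ft.
Field Y: ISA temp = -3°C, deviation +10°C, DA = 9000 + 120 × 10 = 10200 ft.
Field X is higher by 11100 − 10200 = 900 ft.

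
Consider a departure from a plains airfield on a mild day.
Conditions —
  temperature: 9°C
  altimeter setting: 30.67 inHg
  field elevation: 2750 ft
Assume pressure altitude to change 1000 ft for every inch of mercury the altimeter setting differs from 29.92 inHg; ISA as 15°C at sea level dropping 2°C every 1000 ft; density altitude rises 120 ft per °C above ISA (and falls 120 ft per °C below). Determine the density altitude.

1760 ft

Pressure altitude = 2750 + (29.92 − 30.67) × 1000 = 2750 + (-750) = 2000 ft.
ISA temperature at 2000 ft = 15 − 2 × (2000/1000) = 11°C.
ISA deviation = 9 − 11 = -2°C.
Density altitude = 2000 + 120 × (-2) = 1760 ft.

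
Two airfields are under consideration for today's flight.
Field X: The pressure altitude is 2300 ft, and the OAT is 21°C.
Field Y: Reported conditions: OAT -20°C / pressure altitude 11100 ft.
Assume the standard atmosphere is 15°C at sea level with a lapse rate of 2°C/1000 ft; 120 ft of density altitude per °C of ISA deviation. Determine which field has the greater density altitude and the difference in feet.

Field Y by 5992 ft

Field X: ISA temp = 10.4°C, deviation +10.6°C, DA = 2300 + 120 × 10.6 = 3572 ft.
Field Y: ISA temp = -7.2°C, deviation -12.8°C, DA = 11100 + 120 × (-12.8) = 9564 ft.
Field Y is higher by 9564 − 3572 = 5992 ft.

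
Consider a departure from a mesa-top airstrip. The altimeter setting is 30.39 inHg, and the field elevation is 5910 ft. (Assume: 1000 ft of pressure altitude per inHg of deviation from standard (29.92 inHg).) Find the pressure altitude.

Pressure correction = (29.92 − 30.39) × 1000 = -470 ft.
Pressure altitude = 5910 + (-470) = 5440 ft.

5440 ft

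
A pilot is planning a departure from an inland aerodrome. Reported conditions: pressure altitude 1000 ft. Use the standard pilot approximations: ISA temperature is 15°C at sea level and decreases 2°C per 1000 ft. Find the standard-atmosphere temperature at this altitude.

ISA temperature = 15 − 2 × (1000/1000) = 15 − 2 = 13°C.

13°C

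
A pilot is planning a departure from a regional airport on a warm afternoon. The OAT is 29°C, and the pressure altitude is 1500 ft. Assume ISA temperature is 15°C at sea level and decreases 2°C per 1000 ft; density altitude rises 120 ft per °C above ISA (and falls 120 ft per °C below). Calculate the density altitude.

3540 ft

ISA temperature at 1500 ft = 15 − 2 × (1500/1000) = 12°C.
ISA deviation = 29 − 12 = +17°C.
Density altitude = 1500 + 120 × (17) = 1500 + (+2040) = 3540 ft.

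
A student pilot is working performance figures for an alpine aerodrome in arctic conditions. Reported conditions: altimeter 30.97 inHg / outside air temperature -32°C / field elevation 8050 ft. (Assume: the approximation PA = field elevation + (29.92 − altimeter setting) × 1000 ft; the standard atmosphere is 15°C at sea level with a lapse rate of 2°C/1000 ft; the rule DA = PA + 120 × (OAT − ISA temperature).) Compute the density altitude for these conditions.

Pressure altitude = 8050 + (29.92 − 30.97) × 1000 = 8050 + (-1050) = 7000 ft.
ISA temperature at 7000 ft = 15 − 2 × (7000/1000) = 1°C.
ISA deviation = -32 − 1 = -33°C.
Density altitude = 7000 + 120 × (-33) = 3040 ft.

3040 ft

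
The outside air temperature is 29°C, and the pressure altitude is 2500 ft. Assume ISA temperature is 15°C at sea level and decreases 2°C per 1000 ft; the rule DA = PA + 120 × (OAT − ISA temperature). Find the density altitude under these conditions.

ISA temperature at 2500 ft = 15 − 2 × (2500/1000) = 10°C.
ISA deviation = 29 − 10 = +19°C.
Density altitude = 2500 + 120 × (19) = 2500 + (+2280) = 4780 ft.

4780 ft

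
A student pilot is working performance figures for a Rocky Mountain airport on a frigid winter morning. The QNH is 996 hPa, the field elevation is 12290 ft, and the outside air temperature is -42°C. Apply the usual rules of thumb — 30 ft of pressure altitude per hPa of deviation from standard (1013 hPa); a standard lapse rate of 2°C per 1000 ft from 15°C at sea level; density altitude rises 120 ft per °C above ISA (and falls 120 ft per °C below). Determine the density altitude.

9032 ft

Pressure altitude = 12290 + (1013 − 996) × 30 = 12290 + (+510) = 12800 ft.
ISA temperature at 12800 ft = 15 − 2 × (12800/1000) = -10.6°C.
ISA deviation = -42 − (-10.6) = -31.4°C.
Density altitude = 12800 + 120 × (-31.4) = 9032 ft.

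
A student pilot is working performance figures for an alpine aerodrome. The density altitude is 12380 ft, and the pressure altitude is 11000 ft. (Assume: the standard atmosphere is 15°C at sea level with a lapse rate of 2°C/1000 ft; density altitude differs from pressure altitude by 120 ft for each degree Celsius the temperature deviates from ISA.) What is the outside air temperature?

4.5°C

Density altitude − pressure altitude = 12380 − 11000 = +1380 ft.
At 120 ft/°C that is an ISA deviation of 1380/120 = +11.5°C.
ISA temperature at 11000 ft = 15 − 2 × (11000/1000) = -7°C.
OAT = ISA + deviation = -7 + (+11.5) = 4.5°C.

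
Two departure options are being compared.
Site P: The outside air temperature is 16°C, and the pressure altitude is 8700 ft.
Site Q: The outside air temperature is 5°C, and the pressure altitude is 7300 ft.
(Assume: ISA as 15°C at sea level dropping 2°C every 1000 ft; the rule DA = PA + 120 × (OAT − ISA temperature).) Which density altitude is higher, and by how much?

Site P: ISA temp = -2.4°C, deviation +18.4°C, DA = 8700 + 120 × 18.4 = 10908 ft.
Site Q: ISA temp = 0.4°C, deviation +4.6°C, DA = 7300 + 120 × 4.6 = 7852 ft.
Site P is higher by 10908 − 7852 = 3056 ft.

Site P by 3056 ft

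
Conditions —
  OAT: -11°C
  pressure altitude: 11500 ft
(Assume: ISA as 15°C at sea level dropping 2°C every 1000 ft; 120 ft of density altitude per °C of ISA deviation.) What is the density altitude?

11140 ft

ISA temperature at 11500 ft = 15 − 2 × (11500/1000) = -8°C.
ISA deviation = -11 − (-8) = -3°C.
Density altitude = 11500 + 120 × (-3) = 11500 + (-360) = 11140 ft.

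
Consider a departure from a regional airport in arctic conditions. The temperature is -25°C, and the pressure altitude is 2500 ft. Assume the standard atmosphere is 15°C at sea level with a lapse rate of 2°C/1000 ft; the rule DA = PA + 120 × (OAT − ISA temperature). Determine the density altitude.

-1700 ft

ISA temperature at 2500 ft = 15 − 2 × (2500/1000) = 10°C.
ISA deviation = -25 − 10 = -35°C.
Density altitude = 2500 + 120 × (-35) = 2500 + (-4200) = -1700 ft.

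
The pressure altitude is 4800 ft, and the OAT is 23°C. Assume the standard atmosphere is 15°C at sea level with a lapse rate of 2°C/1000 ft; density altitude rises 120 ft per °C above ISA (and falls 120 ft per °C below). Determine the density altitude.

6912 ft

ISA temperature at 4800 ft = 15 − 2 × (4800/1000) = 5.4°C.
ISA deviation = 23 − 5.4 = +17.6°C.
Density altitude = 4800 + 120 × (17.6) = 4800 + (+2112) = 6912 ft.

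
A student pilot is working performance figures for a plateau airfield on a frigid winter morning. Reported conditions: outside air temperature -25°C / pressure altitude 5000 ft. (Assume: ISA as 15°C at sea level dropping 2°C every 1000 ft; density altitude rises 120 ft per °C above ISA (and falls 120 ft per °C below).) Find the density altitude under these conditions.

ISA temperature at 5000 ft = 15 − 2 × (5000/1000) = 5°C.
ISA deviation = -25 − 5 = -30°C.
Density altitude = 5000 + 120 × (-30) = 5000 + (-3600) = 1400 ft.

1400 ft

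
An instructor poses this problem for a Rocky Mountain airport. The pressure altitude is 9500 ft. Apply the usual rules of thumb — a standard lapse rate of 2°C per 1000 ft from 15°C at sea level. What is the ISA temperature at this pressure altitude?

ISA temperature = 15 − 2 × (9500/1000) = 15 − 19 = -4°C.

-4°C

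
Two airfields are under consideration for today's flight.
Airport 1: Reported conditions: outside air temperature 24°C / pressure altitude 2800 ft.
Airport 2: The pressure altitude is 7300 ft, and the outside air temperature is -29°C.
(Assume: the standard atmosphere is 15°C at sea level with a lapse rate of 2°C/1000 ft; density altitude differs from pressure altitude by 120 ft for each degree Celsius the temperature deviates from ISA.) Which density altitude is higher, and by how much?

Airport 1: ISA temp = 9.4°C, deviation +14.6°C, DA = 2800 + 120 × 14.6 = 4552 ft.
Airport 2: ISA temp = 0.4°C, deviation -29.4°C, DA = 7300 + 120 × (-29.4) = 3772 ft.
Airport 1 is higher by 4552 − 3772 = 780 ft.

Airport 1 by 780 ft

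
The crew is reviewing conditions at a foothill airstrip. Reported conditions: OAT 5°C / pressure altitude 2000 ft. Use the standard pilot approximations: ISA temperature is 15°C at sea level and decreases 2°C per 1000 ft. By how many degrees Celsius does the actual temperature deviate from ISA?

ISA-6°C

ISA temperature at 2000 ft = 15 − 2 × (2000/1000) = 11°C.
Deviation = OAT − ISA = 5 − 11 = -6°C.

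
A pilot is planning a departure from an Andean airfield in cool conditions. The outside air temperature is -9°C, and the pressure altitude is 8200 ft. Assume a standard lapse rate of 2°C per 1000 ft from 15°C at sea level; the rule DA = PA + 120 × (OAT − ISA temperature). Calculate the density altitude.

ISA temperature at 8200 ft = 15 − 2 × (8200/1000) = -1.4°C.
ISA deviation = -9 − (-1.4) = -7.6°C.
Density altitude = 8200 + 120 × (-7.6) = 8200 + (-912) = 7288 ft.

7288 ft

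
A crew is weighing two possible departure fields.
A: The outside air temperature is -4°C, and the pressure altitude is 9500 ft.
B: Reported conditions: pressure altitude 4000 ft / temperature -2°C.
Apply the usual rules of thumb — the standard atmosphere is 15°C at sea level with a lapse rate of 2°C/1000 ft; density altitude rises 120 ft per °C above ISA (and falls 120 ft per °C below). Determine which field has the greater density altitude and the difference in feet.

A: ISA temp = -4°C, deviation 0°C, DA = 9500 + 120 × 0 = 9500 ft.
B: ISA temp = 7°C, deviation -9°C, DA = 4000 + 120 × (-9) = 2920 ft.
A is higher by 9500 − 2920 = 6580 ft.

A by 6580 ft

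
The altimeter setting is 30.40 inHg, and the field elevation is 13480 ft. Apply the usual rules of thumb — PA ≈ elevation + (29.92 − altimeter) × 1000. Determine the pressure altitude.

Pressure correction = (29.92 − 30.40) × 1000 = -480 ft.
Pressure altitude = 13480 + (-480) = 13000 ft.

13000 ft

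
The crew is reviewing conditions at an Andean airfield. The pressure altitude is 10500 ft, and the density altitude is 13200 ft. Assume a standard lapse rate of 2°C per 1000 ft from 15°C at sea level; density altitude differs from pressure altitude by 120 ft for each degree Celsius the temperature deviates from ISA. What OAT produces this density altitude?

Density altitude − pressure altitude = 13200 − 10500 = +2700 ft.
At 120 ft/°C that is an ISA deviation of 2700/120 = +22.5°C.
ISA temperature at 10500 ft = 15 − 2 × (10500/1000) = -6°C.
OAT = ISA + deviation = -6 + (+22.5) = 16.5°C.

16.5°C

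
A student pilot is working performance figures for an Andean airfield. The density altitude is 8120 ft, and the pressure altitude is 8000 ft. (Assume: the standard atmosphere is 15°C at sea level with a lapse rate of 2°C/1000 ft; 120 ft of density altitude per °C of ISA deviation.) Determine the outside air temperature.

0°C

Density altitude − pressure altitude = 8120 − 8000 = +120 ft.
At 120 ft/°C that is an ISA deviation of 120/120 = +1°C.
ISA temperature at 8000 ft = 15 − 2 × (8000/1000) = -1°C.
OAT = ISA + deviation = -1 + (+1) = 0°C.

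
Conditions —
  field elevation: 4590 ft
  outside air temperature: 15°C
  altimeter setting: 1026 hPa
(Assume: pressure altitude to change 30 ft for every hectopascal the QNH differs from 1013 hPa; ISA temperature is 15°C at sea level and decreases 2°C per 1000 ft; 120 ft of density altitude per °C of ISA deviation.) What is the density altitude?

Pressure altitude = 4590 + (1013 − 1026) × 30 = 4590 + (-390) = 4200 ft.
ISA temperature at 4200 ft = 15 − 2 × (4200/1000) = 6.6°C.
ISA deviation = 15 − 6.6 = +8.4°C.
Density altitude = 4200 + 120 × (8.4) = 5208 ft.

5208 ft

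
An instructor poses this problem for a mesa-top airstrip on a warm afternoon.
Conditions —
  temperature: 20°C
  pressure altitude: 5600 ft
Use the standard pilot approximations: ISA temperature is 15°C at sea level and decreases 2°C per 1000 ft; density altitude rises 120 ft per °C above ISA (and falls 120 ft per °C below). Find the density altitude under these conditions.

ISA temperature at 5600 ft = 15 − 2 × (5600/1000) = 3.8°C.
ISA deviation = 20 − 3.8 = +16.2°C.
Density altitude = 5600 + 120 × (16.2) = 5600 + (+1944) = 7544 ft.

7544 ft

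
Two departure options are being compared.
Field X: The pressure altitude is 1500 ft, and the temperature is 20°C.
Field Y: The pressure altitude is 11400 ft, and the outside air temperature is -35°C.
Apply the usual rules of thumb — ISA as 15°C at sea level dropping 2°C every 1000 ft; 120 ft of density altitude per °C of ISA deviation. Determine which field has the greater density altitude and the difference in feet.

Field Y by 5676 ft

Field X: ISA temp = 12°C, deviation +8°C, DA = 1500 + 120 × 8 = 2460 ft.
Field Y: ISA temp = -7.8°C, deviation -27.2°C, DA = 11400 + 120 × (-27.2) = 8136 ft.
Field Y is higher by 8136 − 2460 = 5676 ft.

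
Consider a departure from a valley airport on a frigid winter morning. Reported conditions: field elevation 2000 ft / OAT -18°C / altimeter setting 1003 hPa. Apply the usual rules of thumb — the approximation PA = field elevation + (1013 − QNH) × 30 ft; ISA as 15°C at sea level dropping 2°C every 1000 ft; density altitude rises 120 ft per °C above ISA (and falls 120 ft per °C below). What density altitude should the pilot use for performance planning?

Pressure altitude = 2000 + (1013 − 1003) × 30 = 2000 + (+300) = 2300 ft.
ISA temperature at 2300 ft = 15 − 2 × (2300/1000) = 10.4°C.
ISA deviation = -18 − 10.4 = -28.4°C.
Density altitude = 2300 + 120 × (-28.4) = -1108 ft.

-1108 ft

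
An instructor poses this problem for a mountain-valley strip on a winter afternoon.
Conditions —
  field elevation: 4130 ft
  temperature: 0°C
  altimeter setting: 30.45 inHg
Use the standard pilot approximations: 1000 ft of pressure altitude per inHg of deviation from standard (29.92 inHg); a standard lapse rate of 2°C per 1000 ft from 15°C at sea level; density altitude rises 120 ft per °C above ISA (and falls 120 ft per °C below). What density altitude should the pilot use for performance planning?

2664 ft

Pressure altitude = 4130 + (29.92 − 30.45) × 1000 = 4130 + (-530) = 3600 ft.
ISA temperature at 3600 ft = 15 − 2 × (3600/1000) = 7.8°C.
ISA deviation = 0 − 7.8 = -7.8°C.
Density altitude = 3600 + 120 × (-7.8) = 2664 ft.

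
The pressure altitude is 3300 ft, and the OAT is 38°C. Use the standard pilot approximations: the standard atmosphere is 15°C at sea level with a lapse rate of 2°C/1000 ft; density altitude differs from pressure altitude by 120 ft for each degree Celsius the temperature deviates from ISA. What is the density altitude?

ISA temperature at 3300 ft = 15 − 2 × (3300/1000) = 8.4°C.
ISA deviation = 38 − 8.4 = +29.6°C.
Density altitude = 3300 + 120 × (29.6) = 3300 + (+3552) = 6852 ft.

6852 ft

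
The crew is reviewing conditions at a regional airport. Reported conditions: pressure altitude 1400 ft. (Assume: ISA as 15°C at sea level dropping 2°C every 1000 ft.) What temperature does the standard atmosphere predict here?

12.2°C

ISA temperature = 15 − 2 × (1400/1000) = 15 − 2.8 = 12.2°C.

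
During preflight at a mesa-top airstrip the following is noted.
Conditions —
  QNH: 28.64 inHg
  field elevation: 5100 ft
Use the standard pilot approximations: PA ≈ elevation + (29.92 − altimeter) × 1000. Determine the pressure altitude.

6380 ft

Pressure correction = (29.92 − 28.64) × 1000 = +1280 ft.
Pressure altitude = 5100 + (+1280) = 6380 ft.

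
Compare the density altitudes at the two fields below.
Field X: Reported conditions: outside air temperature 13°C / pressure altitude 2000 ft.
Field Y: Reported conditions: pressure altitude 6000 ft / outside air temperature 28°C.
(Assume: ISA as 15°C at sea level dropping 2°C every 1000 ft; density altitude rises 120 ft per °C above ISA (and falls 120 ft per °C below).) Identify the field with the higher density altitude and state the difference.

Field Y by 6760 ft

Field X: ISA temp = 11°C, deviation +2°C, DA = 2000 + 120 × 2 = 2240 ft.
Field Y: ISA temp = 3°C, deviation +25°C, DA = 6000 + 120 × 25 = 9000 ft.
Field Y is higher by 9000 − 2240 = 6760 ft.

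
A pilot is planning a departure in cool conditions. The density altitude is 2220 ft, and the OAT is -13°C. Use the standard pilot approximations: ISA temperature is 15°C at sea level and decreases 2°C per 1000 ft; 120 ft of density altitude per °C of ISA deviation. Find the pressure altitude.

DA = PA + 120 × (OAT − (15 − 2·PA/1000)) = PA + 120·OAT − 1800 + 0.24·PA = 1.24·PA + 120·OAT − 1800.
So 1.24·PA = 2220 − 120 × (-13) + 1800 = 5580.
PA = 5580 / 1.24 = 4500 ft.

4500 ft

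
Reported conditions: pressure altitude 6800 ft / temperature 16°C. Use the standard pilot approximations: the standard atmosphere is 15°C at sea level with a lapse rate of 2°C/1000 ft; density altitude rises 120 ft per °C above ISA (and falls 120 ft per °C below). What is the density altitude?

8552 ft

ISA temperature at 6800 ft = 15 − 2 × (6800/1000) = 1.4°C.
ISA deviation = 16 − 1.4 = +14.6°C.
Density altitude = 6800 + 120 × (14.6) = 6800 + (+1752) = 8552 ft.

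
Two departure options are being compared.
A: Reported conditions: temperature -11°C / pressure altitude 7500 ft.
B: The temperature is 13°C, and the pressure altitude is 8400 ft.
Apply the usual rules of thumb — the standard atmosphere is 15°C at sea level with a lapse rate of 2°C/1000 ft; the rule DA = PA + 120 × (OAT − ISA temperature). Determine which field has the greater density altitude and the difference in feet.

B by 3996 ft

A: ISA temp = 0°C, deviation -11°C, DA = 7500 + 120 × (-11) = 6180 ft.
B: ISA temp = -1.8°C, deviation +14.8°C, DA = 8400 + 120 × 14.8 = 10176 ft.
B is higher by 10176 − 6180 = 3996 ft.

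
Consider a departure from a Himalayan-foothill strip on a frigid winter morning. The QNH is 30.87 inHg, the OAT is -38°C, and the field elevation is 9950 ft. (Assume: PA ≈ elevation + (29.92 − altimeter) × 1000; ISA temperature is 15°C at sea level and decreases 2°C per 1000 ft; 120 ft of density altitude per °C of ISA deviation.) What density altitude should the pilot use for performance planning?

Pressure altitude = 9950 + (29.92 − 30.87) × 1000 = 9950 + (-950) = 9000 ft.
ISA temperature at 9000 ft = 15 − 2 × (9000/1000) = -3°C.
ISA deviation = -38 − (-3) = -35°C.
Density altitude = 9000 + 120 × (-35) = 4800 ft.

4800 ft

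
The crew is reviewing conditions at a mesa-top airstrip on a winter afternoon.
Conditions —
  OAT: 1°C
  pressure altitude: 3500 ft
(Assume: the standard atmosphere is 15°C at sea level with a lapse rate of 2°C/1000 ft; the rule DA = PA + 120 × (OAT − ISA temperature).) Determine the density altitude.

ISA temperature at 3500 ft = 15 − 2 × (3500/1000) = 8°C.
ISA deviation = 1 − 8 = -7°C.
Density altitude = 3500 + 120 × (-7) = 3500 + (-840) = 2660 ft.

2660 ft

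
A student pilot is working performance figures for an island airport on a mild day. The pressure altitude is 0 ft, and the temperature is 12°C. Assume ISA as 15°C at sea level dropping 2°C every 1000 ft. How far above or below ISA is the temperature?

ISA-3°C

ISA temperature at 0 ft = 15 − 2 × (0/1000) = 15°C.
Deviation = OAT − ISA = 12 − 15 = -3°C.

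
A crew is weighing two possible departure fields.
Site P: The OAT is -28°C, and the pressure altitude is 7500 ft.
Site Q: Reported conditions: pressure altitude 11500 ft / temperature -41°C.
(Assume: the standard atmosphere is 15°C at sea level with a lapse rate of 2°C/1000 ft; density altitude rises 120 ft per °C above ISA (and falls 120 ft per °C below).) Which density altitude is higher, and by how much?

Site P: ISA temp = 0°C, deviation -28°C, DA = 7500 + 120 × (-28) = 4140 ft.
Site Q: ISA temp = -8°C, deviation -33°C, DA = 11500 + 120 × (-33) = 7540 ft.
Site Q is higher by 7540 − 4140 = 3400 ft.

Site Q by 3400 ft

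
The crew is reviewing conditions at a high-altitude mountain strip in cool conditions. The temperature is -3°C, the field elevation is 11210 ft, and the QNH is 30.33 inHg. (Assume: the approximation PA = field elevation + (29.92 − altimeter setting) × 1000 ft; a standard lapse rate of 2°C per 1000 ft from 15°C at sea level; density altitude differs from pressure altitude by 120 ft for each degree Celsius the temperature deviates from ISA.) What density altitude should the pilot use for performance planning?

Pressure altitude = 11210 + (29.92 − 30.33) × 1000 = 11210 + (-410) = 10800 ft.
ISA temperature at 10800 ft = 15 − 2 × (10800/1000) = -6.6°C.
ISA deviation = -3 − (-6.6) = +3.6°C.
Density altitude = 10800 + 120 × (3.6) = 11232 ft.

11232 ft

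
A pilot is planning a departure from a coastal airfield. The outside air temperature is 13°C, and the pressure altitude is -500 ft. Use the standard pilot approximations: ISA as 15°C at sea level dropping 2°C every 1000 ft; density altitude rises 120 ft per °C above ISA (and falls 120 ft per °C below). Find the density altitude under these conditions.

-860 ft

ISA temperature at -500 ft = 15 − 2 × (-500/1000) = 16°C.
ISA deviation = 13 − 16 = -3°C.
Density altitude = -500 + 120 × (-3) = -500 + (-360) = -860 ft.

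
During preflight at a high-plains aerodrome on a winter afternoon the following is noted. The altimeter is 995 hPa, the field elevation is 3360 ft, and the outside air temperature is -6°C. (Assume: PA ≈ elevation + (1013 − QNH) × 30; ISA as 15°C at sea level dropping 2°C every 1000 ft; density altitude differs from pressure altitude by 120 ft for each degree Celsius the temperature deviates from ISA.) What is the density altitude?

2316 ft

Pressure altitude = 3360 + (1013 − 995) × 30 = 3360 + (+540) = 3900 ft.
ISA temperature at 3900 ft = 15 − 2 × (3900/1000) = 7.2°C.
ISA deviation = -6 − 7.2 = -13.2°C.
Density altitude = 3900 + 120 × (-13.2) = 2316 ft.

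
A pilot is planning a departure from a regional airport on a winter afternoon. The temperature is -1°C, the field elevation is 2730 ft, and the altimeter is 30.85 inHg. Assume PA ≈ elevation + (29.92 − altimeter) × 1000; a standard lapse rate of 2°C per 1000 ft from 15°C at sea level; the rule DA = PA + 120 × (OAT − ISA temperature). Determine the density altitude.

312 ft

Pressure altitude = 2730 + (29.92 − 30.85) × 1000 = 2730 + (-930) = 1800 ft.
ISA temperature at 1800 ft = 15 − 2 × (1800/1000) = 11.4°C.
ISA deviation = -1 − 11.4 = -12.4°C.
Density altitude = 1800 + 120 × (-12.4) = 312 ft.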